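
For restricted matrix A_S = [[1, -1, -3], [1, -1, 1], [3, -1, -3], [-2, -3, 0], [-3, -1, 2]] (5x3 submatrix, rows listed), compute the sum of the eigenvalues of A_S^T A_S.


Sum of eigenvalues of A_S^T A_S = trace(A_S^T A_S) = sum of squared column norms of A_S.
A_S^T A_S diagonal: [24, 13, 23].
trace = 24 + 13 + 23 = 60.

60


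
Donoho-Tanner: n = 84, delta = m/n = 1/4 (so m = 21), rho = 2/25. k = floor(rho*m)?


m = 1/4*84 = 21.
rho = 2/25.
rho*m = 2/25*21 = 1.68.
k = floor(1.68) = 1.

1


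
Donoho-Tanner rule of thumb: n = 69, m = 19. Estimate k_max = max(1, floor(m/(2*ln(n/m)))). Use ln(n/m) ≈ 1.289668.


n/m = 69/19.
ln(n/m) ≈ 1.289668.
2*ln(n/m) ≈ 2.579336.
m/(2*ln(n/m)) ≈ 19/2.579336 ≈ 7.3662.
floor = 7.
k_max = max(1, 7) = 7.

7


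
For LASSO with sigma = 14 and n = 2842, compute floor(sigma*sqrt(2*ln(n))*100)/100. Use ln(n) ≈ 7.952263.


ln(2842) ≈ 7.952263.
2*ln(n) ≈ 15.904526.
sqrt(2*ln(n)) ≈ sqrt(15.904526) ≈ 3.988048.
lambda ≈ 14*3.988048 = 55.832672.
floor(lambda*100)/100 = 55.83.

55.83


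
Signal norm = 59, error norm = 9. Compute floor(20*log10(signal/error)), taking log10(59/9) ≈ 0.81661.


||x||/||e|| = 59/9.
log10(59/9) ≈ 0.81661.
20*log10(||x||/||e||) ≈ 20*0.81661 = 16.3322.
floor(16.3322) = 16.

16


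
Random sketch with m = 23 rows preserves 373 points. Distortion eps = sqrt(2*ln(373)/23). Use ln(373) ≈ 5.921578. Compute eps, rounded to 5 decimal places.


ln(373) ≈ 5.921578.
2*ln(N)/m ≈ 2*5.921578/23 ≈ 0.51491983.
eps = sqrt(0.51491983) ≈ 0.7175791 ≈ 0.71758.

0.71758


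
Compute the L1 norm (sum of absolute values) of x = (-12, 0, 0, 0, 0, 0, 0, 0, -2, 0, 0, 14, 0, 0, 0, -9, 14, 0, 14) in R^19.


Non-zero entries: [(0, -12), (8, -2), (11, 14), (15, -9), (16, 14), (18, 14)]
Absolute values: [12, 2, 14, 9, 14, 14]
||x||_1 = sum = 65.

65


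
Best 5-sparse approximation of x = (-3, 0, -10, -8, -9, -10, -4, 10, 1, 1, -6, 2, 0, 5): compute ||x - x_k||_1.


Sorted |x_i| descending: [10, 10, 10, 9, 8, 6, 5, 4, 3, 2, 1, 1, 0, 0]
Keep top 5: [10, 10, 10, 9, 8]
Tail entries: [6, 5, 4, 3, 2, 1, 1, 0, 0]
L1 error = sum of tail = 22.

22


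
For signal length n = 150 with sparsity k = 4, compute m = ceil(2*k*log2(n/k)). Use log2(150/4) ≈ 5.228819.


log2(n/k) = log2(150/4) ≈ 5.228819.
2*k*log2(n/k) ≈ 2*4*5.228819 = 41.830552.
m = ceil(41.830552) = 42.

42


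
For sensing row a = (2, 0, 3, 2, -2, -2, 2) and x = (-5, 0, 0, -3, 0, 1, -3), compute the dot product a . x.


Non-zero terms: ['2*-5', '2*-3', '-2*1', '2*-3']
Products: [-10, -6, -2, -6]
y = sum = -24.

-24


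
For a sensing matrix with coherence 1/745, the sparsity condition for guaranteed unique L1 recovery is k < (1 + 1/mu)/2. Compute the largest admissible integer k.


1/mu = 745.
1 + 1/mu = 746.
(1 + 1/mu)/2 = 373 is an integer and the inequality is strict, so k_max = 373 - 1 = 372.

372


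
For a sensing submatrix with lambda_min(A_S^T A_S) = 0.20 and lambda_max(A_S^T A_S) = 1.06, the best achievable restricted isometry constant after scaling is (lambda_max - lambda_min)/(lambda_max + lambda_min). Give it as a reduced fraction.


lambda_max - lambda_min = 1.06 - 0.20 = 0.86.
lambda_max + lambda_min = 1.06 + 0.20 = 1.26.
delta = 0.86/1.26 = 86/126 = 43/63.

43/63


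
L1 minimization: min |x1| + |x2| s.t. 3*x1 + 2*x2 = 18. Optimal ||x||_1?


Axis intercepts:
  x1 = 6, x2 = 0: L1 = 6
  x1 = 0, x2 = 9: L1 = 9
x* = (6, 0)
||x*||_1 = 6.

6


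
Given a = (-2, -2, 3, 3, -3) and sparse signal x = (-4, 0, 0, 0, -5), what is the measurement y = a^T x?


Non-zero terms: ['-2*-4', '-3*-5']
Products: [8, 15]
y = sum = 23.

23


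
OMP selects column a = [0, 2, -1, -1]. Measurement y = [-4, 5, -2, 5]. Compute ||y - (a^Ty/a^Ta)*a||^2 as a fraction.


a^T a = 6.
a^T y = 7.
coeff = 7/6 = 7/6.
||r||^2 = 371/6.

371/6


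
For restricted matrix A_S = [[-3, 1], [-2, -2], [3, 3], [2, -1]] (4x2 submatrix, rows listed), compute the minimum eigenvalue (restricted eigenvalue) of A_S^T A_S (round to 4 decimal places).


A_S^T A_S = [[26, 8], [8, 15]].
trace = 41.
det = 326.
disc = trace^2 - 4*det = 1681 - 4*326 = 377.
sqrt(377) ≈ 19.416488.
lam_min = (41 - sqrt(377))/2 ≈ (41 - 19.416488)/2 = 10.791756 ≈ 10.7918.

10.7918


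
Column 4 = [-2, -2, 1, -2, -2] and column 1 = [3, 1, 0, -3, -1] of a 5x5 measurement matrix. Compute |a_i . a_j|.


Inner product: -2*3 + -2*1 + 1*0 + -2*-3 + -2*-1
Products: [-6, -2, 0, 6, 2]
Sum = 0.
|dot| = 0.

0


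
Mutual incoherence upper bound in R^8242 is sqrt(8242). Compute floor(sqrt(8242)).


90^2 = 8100 <= 8242 < 8281 = 91^2, so 90 <= sqrt(8242) < 91.
floor(sqrt(8242)) = 90.

90


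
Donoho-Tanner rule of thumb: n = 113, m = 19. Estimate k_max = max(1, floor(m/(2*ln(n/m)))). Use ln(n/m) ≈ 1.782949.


n/m = 113/19.
ln(n/m) ≈ 1.782949.
2*ln(n/m) ≈ 3.565898.
m/(2*ln(n/m)) ≈ 19/3.565898 ≈ 5.3283.
floor = 5.
k_max = max(1, 5) = 5.

5


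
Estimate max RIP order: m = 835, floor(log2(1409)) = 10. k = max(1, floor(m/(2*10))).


floor(log2(1409)) = 10.
2*10 = 20.
m/(2*floor(log2(n))) = 835/20 ≈ 41.75.
floor = 41.
k = max(1, 41) = 41.

41


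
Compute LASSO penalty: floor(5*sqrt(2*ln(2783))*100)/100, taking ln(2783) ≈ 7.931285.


ln(2783) ≈ 7.931285.
2*ln(n) ≈ 15.86257.
sqrt(2*ln(n)) ≈ sqrt(15.86257) ≈ 3.982784.
lambda ≈ 5*3.982784 = 19.91392.
floor(lambda*100)/100 = 19.91.

19.91


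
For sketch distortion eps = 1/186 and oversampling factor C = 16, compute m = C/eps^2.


1/eps = 186.
(1/eps)^2 = 34596.
m = 16*34596 = 553536.

553536


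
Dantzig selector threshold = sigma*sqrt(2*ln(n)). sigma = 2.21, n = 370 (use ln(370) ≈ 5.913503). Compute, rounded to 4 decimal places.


ln(370) ≈ 5.913503.
2*ln(n) ≈ 11.827006.
sqrt(2*ln(n)) ≈ sqrt(11.827006) ≈ 3.439041.
threshold ≈ 2.21*3.439041 = 7.60028061 ≈ 7.6003.

7.6003


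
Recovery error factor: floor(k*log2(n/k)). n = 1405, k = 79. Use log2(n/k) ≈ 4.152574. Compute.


log2(n/k) = log2(1405/79) ≈ 4.152574.
k*log2(n/k) ≈ 79*4.152574 = 328.053346.
floor(328.053346) = 328.

328


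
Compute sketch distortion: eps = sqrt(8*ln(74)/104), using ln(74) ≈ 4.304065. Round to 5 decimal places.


ln(74) ≈ 4.304065.
8*ln(N)/m ≈ 8*4.304065/104 ≈ 0.33108192.
eps = sqrt(0.33108192) ≈ 0.5753972 ≈ 0.57540.

0.57540


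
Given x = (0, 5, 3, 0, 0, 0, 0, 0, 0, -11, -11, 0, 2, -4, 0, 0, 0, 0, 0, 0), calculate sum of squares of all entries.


Non-zero entries: [(1, 5), (2, 3), (9, -11), (10, -11), (12, 2), (13, -4)]
Squares: [25, 9, 121, 121, 4, 16]
||x||_2^2 = sum = 296.

296


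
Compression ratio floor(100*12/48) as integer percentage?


100*m/n = 100*12/48 ≈ 25.0.
floor = 25.

25


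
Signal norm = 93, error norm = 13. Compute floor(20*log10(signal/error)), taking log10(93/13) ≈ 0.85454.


||x||/||e|| = 93/13.
log10(93/13) ≈ 0.85454.
20*log10(||x||/||e||) ≈ 20*0.85454 = 17.0908.
floor(17.0908) = 17.

17


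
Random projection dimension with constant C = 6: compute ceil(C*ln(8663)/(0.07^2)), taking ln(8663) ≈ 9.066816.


ln(8663) ≈ 9.066816.
eps^2 = 0.07^2 = 0.0049.
C*ln(N)/eps^2 ≈ 6*9.066816/0.0049 ≈ 11102.2237.
m = ceil(11102.2237) = 11103.

11103


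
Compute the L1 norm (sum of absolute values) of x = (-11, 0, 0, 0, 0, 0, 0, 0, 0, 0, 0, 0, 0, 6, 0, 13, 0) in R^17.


Non-zero entries: [(0, -11), (13, 6), (15, 13)]
Absolute values: [11, 6, 13]
||x||_1 = sum = 30.

30


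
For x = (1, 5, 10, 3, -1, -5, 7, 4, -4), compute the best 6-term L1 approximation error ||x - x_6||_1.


Sorted |x_i| descending: [10, 7, 5, 5, 4, 4, 3, 1, 1]
Keep top 6: [10, 7, 5, 5, 4, 4]
Tail entries: [3, 1, 1]
L1 error = sum of tail = 5.

5


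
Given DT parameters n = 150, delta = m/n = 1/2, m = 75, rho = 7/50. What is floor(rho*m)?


m = 1/2*150 = 75.
rho = 7/50.
rho*m = 7/50*75 = 10.5.
k = floor(10.5) = 10.

10


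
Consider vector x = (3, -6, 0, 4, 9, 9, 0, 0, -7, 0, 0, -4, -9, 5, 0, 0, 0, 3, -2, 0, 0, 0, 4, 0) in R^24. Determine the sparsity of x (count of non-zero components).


Non-zero positions: [0, 1, 3, 4, 5, 8, 11, 12, 13, 17, 18, 22].
Sparsity = 12.

12


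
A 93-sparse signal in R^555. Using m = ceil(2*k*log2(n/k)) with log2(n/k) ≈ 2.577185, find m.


log2(n/k) = log2(555/93) ≈ 2.577185.
2*k*log2(n/k) ≈ 2*93*2.577185 = 479.35641.
m = ceil(479.35641) = 480.

480


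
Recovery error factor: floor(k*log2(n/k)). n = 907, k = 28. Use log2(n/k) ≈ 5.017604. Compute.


log2(n/k) = log2(907/28) ≈ 5.017604.
k*log2(n/k) ≈ 28*5.017604 = 140.492912.
floor(140.492912) = 140.

140


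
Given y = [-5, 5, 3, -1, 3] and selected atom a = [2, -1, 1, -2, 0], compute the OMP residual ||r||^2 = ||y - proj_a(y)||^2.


a^T a = 10.
a^T y = -10.
coeff = -10/10 = -1.
||r||^2 = 59.

59


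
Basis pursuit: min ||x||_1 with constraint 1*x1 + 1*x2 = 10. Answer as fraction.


Axis intercepts:
  x1 = 10, x2 = 0: L1 = 10
  x1 = 0, x2 = 10: L1 = 10
x* = (10, 0)
||x*||_1 = 10.

10


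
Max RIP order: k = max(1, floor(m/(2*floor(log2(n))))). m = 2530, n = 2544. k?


floor(log2(2544)) = 11.
2*11 = 22.
m/(2*floor(log2(n))) = 2530/22 ≈ 115.0.
floor = 115.
k = max(1, 115) = 115.

115


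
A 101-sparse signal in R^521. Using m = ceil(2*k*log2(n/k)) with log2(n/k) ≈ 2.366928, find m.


log2(n/k) = log2(521/101) ≈ 2.366928.
2*k*log2(n/k) ≈ 2*101*2.366928 = 478.119456.
m = ceil(478.119456) = 479.

479


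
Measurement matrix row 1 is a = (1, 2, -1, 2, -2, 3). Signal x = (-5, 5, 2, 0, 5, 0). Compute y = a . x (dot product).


Non-zero terms: ['1*-5', '2*5', '-1*2', '-2*5']
Products: [-5, 10, -2, -10]
y = sum = -7.

-7


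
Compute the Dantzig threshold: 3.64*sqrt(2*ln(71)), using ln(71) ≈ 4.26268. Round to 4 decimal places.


ln(71) ≈ 4.26268.
2*ln(n) ≈ 8.52536.
sqrt(2*ln(n)) ≈ sqrt(8.52536) ≈ 2.919822.
threshold ≈ 3.64*2.919822 = 10.62815208 ≈ 10.6282.

10.6282


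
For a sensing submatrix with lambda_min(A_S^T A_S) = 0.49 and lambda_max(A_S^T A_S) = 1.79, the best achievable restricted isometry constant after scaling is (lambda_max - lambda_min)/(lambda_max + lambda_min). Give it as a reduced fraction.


lambda_max - lambda_min = 1.79 - 0.49 = 1.30.
lambda_max + lambda_min = 1.79 + 0.49 = 2.28.
delta = 1.30/2.28 = 130/228 = 65/114.

65/114


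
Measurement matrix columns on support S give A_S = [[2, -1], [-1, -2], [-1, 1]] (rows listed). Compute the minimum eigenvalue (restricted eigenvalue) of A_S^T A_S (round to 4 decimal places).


A_S^T A_S = [[6, -1], [-1, 6]].
trace = 12.
det = 35.
disc = trace^2 - 4*det = 144 - 4*35 = 4.
sqrt(4) = 2.
lam_min = (12 - 2)/2 = 5 = 5.0000.

5.0000


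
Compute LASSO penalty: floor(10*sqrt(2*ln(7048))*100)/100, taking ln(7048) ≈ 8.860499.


ln(7048) ≈ 8.860499.
2*ln(n) ≈ 17.720998.
sqrt(2*ln(n)) ≈ sqrt(17.720998) ≈ 4.209632.
lambda ≈ 10*4.209632 = 42.09632.
floor(lambda*100)/100 = 42.09.

42.09


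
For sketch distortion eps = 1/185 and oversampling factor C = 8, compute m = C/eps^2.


1/eps = 185.
(1/eps)^2 = 34225.
m = 8*34225 = 273800.

273800


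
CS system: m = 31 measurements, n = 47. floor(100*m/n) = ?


100*m/n = 100*31/47 ≈ 65.9574.
floor = 65.

65


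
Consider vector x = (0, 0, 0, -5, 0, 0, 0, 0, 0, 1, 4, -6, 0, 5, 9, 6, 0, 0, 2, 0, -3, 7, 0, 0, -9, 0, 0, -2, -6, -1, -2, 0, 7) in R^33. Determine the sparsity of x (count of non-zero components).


Non-zero positions: [3, 9, 10, 11, 13, 14, 15, 18, 20, 21, 24, 27, 28, 29, 30, 32].
Sparsity = 16.

16


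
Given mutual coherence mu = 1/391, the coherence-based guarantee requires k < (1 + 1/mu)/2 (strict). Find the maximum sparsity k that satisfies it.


1/mu = 391.
1 + 1/mu = 392.
(1 + 1/mu)/2 = 196 is an integer and the inequality is strict, so k_max = 196 - 1 = 195.

195


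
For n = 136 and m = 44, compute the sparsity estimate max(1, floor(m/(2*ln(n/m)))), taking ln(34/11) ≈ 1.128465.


n/m = 136/44 = 34/11.
ln(n/m) ≈ 1.128465.
2*ln(n/m) ≈ 2.25693.
m/(2*ln(n/m)) ≈ 44/2.25693 ≈ 19.4955.
floor = 19.
k_max = max(1, 19) = 19.

19


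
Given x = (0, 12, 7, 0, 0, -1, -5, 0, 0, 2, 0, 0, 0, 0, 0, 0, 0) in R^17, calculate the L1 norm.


Non-zero entries: [(1, 12), (2, 7), (5, -1), (6, -5), (9, 2)]
Absolute values: [12, 7, 1, 5, 2]
||x||_1 = sum = 27.

27


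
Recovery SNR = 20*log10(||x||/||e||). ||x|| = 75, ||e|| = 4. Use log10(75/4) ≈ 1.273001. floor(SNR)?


||x||/||e|| = 75/4.
log10(75/4) ≈ 1.273001.
20*log10(||x||/||e||) ≈ 20*1.273001 = 25.46002.
floor(25.46002) = 25.

25


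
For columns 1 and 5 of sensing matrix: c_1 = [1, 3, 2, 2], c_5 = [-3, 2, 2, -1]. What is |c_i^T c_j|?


Inner product: 1*-3 + 3*2 + 2*2 + 2*-1
Products: [-3, 6, 4, -2]
Sum = 5.
|dot| = 5.

5


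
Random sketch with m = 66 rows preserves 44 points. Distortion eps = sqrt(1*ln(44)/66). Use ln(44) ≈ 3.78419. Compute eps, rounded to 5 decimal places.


ln(44) ≈ 3.78419.
1*ln(N)/m ≈ 1*3.78419/66 ≈ 0.05733621.
eps = sqrt(0.05733621) ≈ 0.2394498 ≈ 0.23945.

0.23945


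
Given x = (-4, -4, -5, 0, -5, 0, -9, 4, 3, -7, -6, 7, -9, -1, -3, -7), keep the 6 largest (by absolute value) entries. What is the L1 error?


Sorted |x_i| descending: [9, 9, 7, 7, 7, 6, 5, 5, 4, 4, 4, 3, 3, 1, 0, 0]
Keep top 6: [9, 9, 7, 7, 7, 6]
Tail entries: [5, 5, 4, 4, 4, 3, 3, 1, 0, 0]
L1 error = sum of tail = 29.

29


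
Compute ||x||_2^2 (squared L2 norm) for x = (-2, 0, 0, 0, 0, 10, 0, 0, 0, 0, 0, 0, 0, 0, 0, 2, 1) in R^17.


Non-zero entries: [(0, -2), (5, 10), (15, 2), (16, 1)]
Squares: [4, 100, 4, 1]
||x||_2^2 = sum = 109.

109


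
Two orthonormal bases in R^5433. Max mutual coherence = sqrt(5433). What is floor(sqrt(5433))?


73^2 = 5329 <= 5433 < 5476 = 74^2, so 73 <= sqrt(5433) < 74.
floor(sqrt(5433)) = 73.

73


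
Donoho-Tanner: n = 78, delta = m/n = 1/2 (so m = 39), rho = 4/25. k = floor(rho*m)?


m = 1/2*78 = 39.
rho = 4/25.
rho*m = 4/25*39 = 6.24.
k = floor(6.24) = 6.

6


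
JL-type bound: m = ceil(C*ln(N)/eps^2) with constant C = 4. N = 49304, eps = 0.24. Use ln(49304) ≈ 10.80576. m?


ln(49304) ≈ 10.80576.
eps^2 = 0.24^2 = 0.0576.
C*ln(N)/eps^2 ≈ 4*10.80576/0.0576 ≈ 750.4.
m = ceil(750.4) = 751.

751


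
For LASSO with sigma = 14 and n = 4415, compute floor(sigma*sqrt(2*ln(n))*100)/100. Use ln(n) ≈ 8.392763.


ln(4415) ≈ 8.392763.
2*ln(n) ≈ 16.785526.
sqrt(2*ln(n)) ≈ sqrt(16.785526) ≈ 4.097014.
lambda ≈ 14*4.097014 = 57.358196.
floor(lambda*100)/100 = 57.35.

57.35


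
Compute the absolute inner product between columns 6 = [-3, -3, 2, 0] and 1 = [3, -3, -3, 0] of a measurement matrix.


Inner product: -3*3 + -3*-3 + 2*-3 + 0*0
Products: [-9, 9, -6, 0]
Sum = -6.
|dot| = 6.

6


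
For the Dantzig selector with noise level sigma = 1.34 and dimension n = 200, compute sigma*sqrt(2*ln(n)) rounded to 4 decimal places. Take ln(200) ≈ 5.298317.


ln(200) ≈ 5.298317.
2*ln(n) ≈ 10.596634.
sqrt(2*ln(n)) ≈ sqrt(10.596634) ≈ 3.255247.
threshold ≈ 1.34*3.255247 = 4.36203098 ≈ 4.3620.

4.3620


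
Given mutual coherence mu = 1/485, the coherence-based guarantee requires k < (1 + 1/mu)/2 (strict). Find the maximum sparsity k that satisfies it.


1/mu = 485.
1 + 1/mu = 486.
(1 + 1/mu)/2 = 243 is an integer and the inequality is strict, so k_max = 243 - 1 = 242.

242


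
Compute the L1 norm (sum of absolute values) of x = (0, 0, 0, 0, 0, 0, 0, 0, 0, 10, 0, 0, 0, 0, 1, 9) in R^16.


Non-zero entries: [(9, 10), (14, 1), (15, 9)]
Absolute values: [10, 1, 9]
||x||_1 = sum = 20.

20


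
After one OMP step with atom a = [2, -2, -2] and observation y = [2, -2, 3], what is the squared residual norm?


a^T a = 12.
a^T y = 2.
coeff = 2/12 = 1/6.
||r||^2 = 50/3.

50/3


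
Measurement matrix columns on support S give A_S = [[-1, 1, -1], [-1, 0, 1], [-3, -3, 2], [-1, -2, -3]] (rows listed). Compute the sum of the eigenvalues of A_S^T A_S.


Sum of eigenvalues of A_S^T A_S = trace(A_S^T A_S) = sum of squared column norms of A_S.
A_S^T A_S diagonal: [12, 14, 15].
trace = 12 + 14 + 15 = 41.

41


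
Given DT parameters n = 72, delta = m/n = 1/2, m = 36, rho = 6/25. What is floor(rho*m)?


m = 1/2*72 = 36.
rho = 6/25.
rho*m = 6/25*36 = 8.64.
k = floor(8.64) = 8.

8


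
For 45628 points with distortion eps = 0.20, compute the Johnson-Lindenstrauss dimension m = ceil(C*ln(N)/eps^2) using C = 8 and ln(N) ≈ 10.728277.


ln(45628) ≈ 10.728277.
eps^2 = 0.20^2 = 0.04.
C*ln(N)/eps^2 ≈ 8*10.728277/0.04 ≈ 2145.6554.
m = ceil(2145.6554) = 2146.

2146


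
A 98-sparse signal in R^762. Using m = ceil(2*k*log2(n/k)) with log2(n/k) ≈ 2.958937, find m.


log2(n/k) = log2(762/98) ≈ 2.958937.
2*k*log2(n/k) ≈ 2*98*2.958937 = 579.951652.
m = ceil(579.951652) = 580.

580


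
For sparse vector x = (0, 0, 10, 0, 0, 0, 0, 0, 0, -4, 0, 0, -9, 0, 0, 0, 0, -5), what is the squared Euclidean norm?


Non-zero entries: [(2, 10), (9, -4), (12, -9), (17, -5)]
Squares: [100, 16, 81, 25]
||x||_2^2 = sum = 222.

222


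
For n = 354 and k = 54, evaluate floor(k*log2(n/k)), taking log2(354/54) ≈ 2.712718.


log2(n/k) = log2(354/54) ≈ 2.712718.
k*log2(n/k) ≈ 54*2.712718 = 146.486772.
floor(146.486772) = 146.

146


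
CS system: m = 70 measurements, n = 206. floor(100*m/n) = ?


100*m/n = 100*70/206 ≈ 33.9806.
floor = 33.

33


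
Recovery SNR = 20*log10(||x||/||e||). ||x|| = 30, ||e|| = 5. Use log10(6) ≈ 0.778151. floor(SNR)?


||x||/||e|| = 30/5 = 6.
log10(6) ≈ 0.778151.
20*log10(||x||/||e||) ≈ 20*0.778151 = 15.56302.
floor(15.56302) = 15.

15


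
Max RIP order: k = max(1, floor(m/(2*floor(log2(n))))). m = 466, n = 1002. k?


floor(log2(1002)) = 9.
2*9 = 18.
m/(2*floor(log2(n))) = 466/18 ≈ 25.8889.
floor = 25.
k = max(1, 25) = 25.

25


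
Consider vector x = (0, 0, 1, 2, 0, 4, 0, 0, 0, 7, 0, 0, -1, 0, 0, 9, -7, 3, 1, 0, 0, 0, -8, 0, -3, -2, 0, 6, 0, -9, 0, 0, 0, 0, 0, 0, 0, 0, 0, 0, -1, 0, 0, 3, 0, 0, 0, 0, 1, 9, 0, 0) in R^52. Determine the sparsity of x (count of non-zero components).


Non-zero positions: [2, 3, 5, 9, 12, 15, 16, 17, 18, 22, 24, 25, 27, 29, 40, 43, 48, 49].
Sparsity = 18.

18


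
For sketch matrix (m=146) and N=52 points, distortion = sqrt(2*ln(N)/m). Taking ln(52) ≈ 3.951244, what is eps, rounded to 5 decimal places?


ln(52) ≈ 3.951244.
2*ln(N)/m ≈ 2*3.951244/146 ≈ 0.05412663.
eps = sqrt(0.05412663) ≈ 0.2326513 ≈ 0.23265.

0.23265


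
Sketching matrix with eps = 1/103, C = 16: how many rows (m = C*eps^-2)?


1/eps = 103.
(1/eps)^2 = 10609.
m = 16*10609 = 169744.

169744


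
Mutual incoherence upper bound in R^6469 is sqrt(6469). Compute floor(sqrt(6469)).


80^2 = 6400 <= 6469 < 6561 = 81^2, so 80 <= sqrt(6469) < 81.
floor(sqrt(6469)) = 80.

80


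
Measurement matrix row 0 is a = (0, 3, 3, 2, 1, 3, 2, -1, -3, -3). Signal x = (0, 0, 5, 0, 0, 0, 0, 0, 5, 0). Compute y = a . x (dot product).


Non-zero terms: ['3*5', '-3*5']
Products: [15, -15]
y = sum = 0.

0


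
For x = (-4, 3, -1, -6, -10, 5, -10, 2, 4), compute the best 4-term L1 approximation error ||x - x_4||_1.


Sorted |x_i| descending: [10, 10, 6, 5, 4, 4, 3, 2, 1]
Keep top 4: [10, 10, 6, 5]
Tail entries: [4, 4, 3, 2, 1]
L1 error = sum of tail = 14.

14


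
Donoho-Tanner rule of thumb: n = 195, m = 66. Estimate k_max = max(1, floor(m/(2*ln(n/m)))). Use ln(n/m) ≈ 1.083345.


n/m = 195/66 = 65/22.
ln(n/m) ≈ 1.083345.
2*ln(n/m) ≈ 2.16669.
m/(2*ln(n/m)) ≈ 66/2.16669 ≈ 30.4612.
floor = 30.
k_max = max(1, 30) = 30.

30


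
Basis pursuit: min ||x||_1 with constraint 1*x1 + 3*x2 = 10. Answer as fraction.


Axis intercepts:
  x1 = 10, x2 = 0: L1 = 10
  x1 = 0, x2 = 10/3: L1 = 10/3
x* = (0, 10/3)
||x*||_1 = 10/3.

10/3


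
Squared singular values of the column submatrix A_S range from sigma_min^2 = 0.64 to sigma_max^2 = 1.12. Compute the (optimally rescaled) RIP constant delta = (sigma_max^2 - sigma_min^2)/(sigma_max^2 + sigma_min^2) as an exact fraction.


lambda_max - lambda_min = 1.12 - 0.64 = 0.48.
lambda_max + lambda_min = 1.12 + 0.64 = 1.76.
delta = 0.48/1.76 = 48/176 = 3/11.

3/11


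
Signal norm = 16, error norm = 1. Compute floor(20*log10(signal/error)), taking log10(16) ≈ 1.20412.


||x||/||e|| = 16/1 = 16.
log10(16) ≈ 1.20412.
20*log10(||x||/||e||) ≈ 20*1.20412 = 24.0824.
floor(24.0824) = 24.

24


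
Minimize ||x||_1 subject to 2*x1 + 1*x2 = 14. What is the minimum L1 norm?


Axis intercepts:
  x1 = 7, x2 = 0: L1 = 7
  x1 = 0, x2 = 14: L1 = 14
x* = (7, 0)
||x*||_1 = 7.

7


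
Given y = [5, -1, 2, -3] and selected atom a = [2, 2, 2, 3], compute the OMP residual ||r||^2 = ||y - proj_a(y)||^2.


a^T a = 21.
a^T y = 3.
coeff = 3/21 = 1/7.
||r||^2 = 270/7.

270/7


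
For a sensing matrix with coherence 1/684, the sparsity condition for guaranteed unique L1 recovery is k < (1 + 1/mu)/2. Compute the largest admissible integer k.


1/mu = 684.
1 + 1/mu = 685.
(1 + 1/mu)/2 = 342.5 is not an integer, so k_max = floor(342.5) = 342.

342


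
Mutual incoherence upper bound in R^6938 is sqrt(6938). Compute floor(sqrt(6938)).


83^2 = 6889 <= 6938 < 7056 = 84^2, so 83 <= sqrt(6938) < 84.
floor(sqrt(6938)) = 83.

83


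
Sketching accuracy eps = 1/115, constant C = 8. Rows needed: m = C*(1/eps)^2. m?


1/eps = 115.
(1/eps)^2 = 13225.
m = 8*13225 = 105800.

105800


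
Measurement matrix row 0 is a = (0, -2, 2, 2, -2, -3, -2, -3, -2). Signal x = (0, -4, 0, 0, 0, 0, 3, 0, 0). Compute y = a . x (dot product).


Non-zero terms: ['-2*-4', '-2*3']
Products: [8, -6]
y = sum = 2.

2


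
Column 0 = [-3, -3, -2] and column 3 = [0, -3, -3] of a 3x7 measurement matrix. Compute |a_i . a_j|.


Inner product: -3*0 + -3*-3 + -2*-3
Products: [0, 9, 6]
Sum = 15.
|dot| = 15.

15


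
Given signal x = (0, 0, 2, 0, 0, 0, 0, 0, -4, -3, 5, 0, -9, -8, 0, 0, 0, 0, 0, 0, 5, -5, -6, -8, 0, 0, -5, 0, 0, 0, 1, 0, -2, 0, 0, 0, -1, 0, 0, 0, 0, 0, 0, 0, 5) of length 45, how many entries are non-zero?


Non-zero positions: [2, 8, 9, 10, 12, 13, 20, 21, 22, 23, 26, 30, 32, 36, 44].
Sparsity = 15.

15


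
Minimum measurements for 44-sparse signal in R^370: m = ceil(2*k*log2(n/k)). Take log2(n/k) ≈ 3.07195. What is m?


log2(n/k) = log2(370/44) ≈ 3.07195.
2*k*log2(n/k) ≈ 2*44*3.07195 = 270.3316.
m = ceil(270.3316) = 271.

271


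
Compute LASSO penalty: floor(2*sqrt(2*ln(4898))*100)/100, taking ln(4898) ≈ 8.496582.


ln(4898) ≈ 8.496582.
2*ln(n) ≈ 16.993164.
sqrt(2*ln(n)) ≈ sqrt(16.993164) ≈ 4.122277.
lambda ≈ 2*4.122277 = 8.244554.
floor(lambda*100)/100 = 8.24.

8.24


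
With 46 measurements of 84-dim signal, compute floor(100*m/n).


100*m/n = 100*46/84 ≈ 54.7619.
floor = 54.

54


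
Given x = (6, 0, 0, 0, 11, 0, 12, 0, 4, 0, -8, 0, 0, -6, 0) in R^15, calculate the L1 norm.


Non-zero entries: [(0, 6), (4, 11), (6, 12), (8, 4), (10, -8), (13, -6)]
Absolute values: [6, 11, 12, 4, 8, 6]
||x||_1 = sum = 47.

47


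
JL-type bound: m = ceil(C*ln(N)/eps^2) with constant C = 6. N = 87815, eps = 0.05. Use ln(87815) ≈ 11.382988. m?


ln(87815) ≈ 11.382988.
eps^2 = 0.05^2 = 0.0025.
C*ln(N)/eps^2 ≈ 6*11.382988/0.0025 ≈ 27319.1712.
m = ceil(27319.1712) = 27320.

27320


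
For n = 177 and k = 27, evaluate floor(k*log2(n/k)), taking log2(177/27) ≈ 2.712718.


log2(n/k) = log2(177/27) ≈ 2.712718.
k*log2(n/k) ≈ 27*2.712718 = 73.243386.
floor(73.243386) = 73.

73


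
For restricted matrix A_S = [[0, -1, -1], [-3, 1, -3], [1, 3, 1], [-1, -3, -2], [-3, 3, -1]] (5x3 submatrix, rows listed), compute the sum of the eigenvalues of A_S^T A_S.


Sum of eigenvalues of A_S^T A_S = trace(A_S^T A_S) = sum of squared column norms of A_S.
A_S^T A_S diagonal: [20, 29, 16].
trace = 20 + 29 + 16 = 65.

65


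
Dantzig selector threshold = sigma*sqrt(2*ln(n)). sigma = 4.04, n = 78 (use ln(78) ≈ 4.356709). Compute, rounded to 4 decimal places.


ln(78) ≈ 4.356709.
2*ln(n) ≈ 8.713418.
sqrt(2*ln(n)) ≈ sqrt(8.713418) ≈ 2.95185.
threshold ≈ 4.04*2.95185 = 11.925474 ≈ 11.9255.

11.9255


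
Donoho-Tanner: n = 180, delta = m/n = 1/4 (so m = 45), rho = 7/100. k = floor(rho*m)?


m = 1/4*180 = 45.
rho = 7/100.
rho*m = 7/100*45 = 3.15.
k = floor(3.15) = 3.

3


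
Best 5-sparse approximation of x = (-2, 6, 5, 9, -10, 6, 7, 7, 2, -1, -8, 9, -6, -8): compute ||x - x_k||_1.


Sorted |x_i| descending: [10, 9, 9, 8, 8, 7, 7, 6, 6, 6, 5, 2, 2, 1]
Keep top 5: [10, 9, 9, 8, 8]
Tail entries: [7, 7, 6, 6, 6, 5, 2, 2, 1]
L1 error = sum of tail = 42.

42


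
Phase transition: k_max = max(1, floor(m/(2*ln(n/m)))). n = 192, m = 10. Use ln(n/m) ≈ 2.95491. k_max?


n/m = 192/10 = 96/5.
ln(n/m) ≈ 2.95491.
2*ln(n/m) ≈ 5.90982.
m/(2*ln(n/m)) ≈ 10/5.90982 ≈ 1.6921.
floor = 1.
k_max = max(1, 1) = 1.

1


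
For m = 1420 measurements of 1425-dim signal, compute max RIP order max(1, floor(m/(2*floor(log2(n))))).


floor(log2(1425)) = 10.
2*10 = 20.
m/(2*floor(log2(n))) = 1420/20 ≈ 71.0.
floor = 71.
k = max(1, 71) = 71.

71


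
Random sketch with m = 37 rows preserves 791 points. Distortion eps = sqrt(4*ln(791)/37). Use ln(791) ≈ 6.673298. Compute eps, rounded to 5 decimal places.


ln(791) ≈ 6.673298.
4*ln(N)/m ≈ 4*6.673298/37 ≈ 0.72143762.
eps = sqrt(0.72143762) ≈ 0.8493748 ≈ 0.84937.

0.84937


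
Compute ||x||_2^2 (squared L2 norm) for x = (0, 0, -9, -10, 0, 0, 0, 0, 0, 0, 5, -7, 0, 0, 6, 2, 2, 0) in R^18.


Non-zero entries: [(2, -9), (3, -10), (10, 5), (11, -7), (14, 6), (15, 2), (16, 2)]
Squares: [81, 100, 25, 49, 36, 4, 4]
||x||_2^2 = sum = 299.

299


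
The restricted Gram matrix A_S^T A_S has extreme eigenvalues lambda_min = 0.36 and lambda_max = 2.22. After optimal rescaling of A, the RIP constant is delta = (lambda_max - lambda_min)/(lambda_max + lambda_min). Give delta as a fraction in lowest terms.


lambda_max - lambda_min = 2.22 - 0.36 = 1.86.
lambda_max + lambda_min = 2.22 + 0.36 = 2.58.
delta = 1.86/2.58 = 186/258 = 31/43.

31/43


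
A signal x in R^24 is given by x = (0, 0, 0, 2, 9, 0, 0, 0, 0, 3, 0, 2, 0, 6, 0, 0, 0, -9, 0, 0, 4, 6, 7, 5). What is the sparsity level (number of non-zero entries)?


Non-zero positions: [3, 4, 9, 11, 13, 17, 20, 21, 22, 23].
Sparsity = 10.

10


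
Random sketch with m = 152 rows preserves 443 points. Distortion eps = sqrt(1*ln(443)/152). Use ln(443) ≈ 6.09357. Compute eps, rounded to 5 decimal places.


ln(443) ≈ 6.09357.
1*ln(N)/m ≈ 1*6.09357/152 ≈ 0.04008928.
eps = sqrt(0.04008928) ≈ 0.2002231 ≈ 0.20022.

0.20022


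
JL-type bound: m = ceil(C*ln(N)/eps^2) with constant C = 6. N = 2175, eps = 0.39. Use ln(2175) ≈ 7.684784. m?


ln(2175) ≈ 7.684784.
eps^2 = 0.39^2 = 0.1521.
C*ln(N)/eps^2 ≈ 6*7.684784/0.1521 ≈ 303.1473.
m = ceil(303.1473) = 304.

304


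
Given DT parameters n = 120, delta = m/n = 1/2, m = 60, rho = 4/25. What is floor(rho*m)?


m = 1/2*120 = 60.
rho = 4/25.
rho*m = 4/25*60 = 9.6.
k = floor(9.6) = 9.

9


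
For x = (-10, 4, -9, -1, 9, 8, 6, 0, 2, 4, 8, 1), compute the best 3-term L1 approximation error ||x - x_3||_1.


Sorted |x_i| descending: [10, 9, 9, 8, 8, 6, 4, 4, 2, 1, 1, 0]
Keep top 3: [10, 9, 9]
Tail entries: [8, 8, 6, 4, 4, 2, 1, 1, 0]
L1 error = sum of tail = 34.

34


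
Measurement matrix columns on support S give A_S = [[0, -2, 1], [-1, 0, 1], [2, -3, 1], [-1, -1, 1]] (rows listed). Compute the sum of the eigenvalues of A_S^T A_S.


Sum of eigenvalues of A_S^T A_S = trace(A_S^T A_S) = sum of squared column norms of A_S.
A_S^T A_S diagonal: [6, 14, 4].
trace = 6 + 14 + 4 = 24.

24


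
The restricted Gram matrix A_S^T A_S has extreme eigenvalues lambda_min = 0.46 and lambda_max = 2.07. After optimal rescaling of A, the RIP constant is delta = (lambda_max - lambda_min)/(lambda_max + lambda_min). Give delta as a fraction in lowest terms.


lambda_max - lambda_min = 2.07 - 0.46 = 1.61.
lambda_max + lambda_min = 2.07 + 0.46 = 2.53.
delta = 1.61/2.53 = 161/253 = 7/11.

7/11


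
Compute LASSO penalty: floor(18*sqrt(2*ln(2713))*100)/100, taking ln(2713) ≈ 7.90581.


ln(2713) ≈ 7.90581.
2*ln(n) ≈ 15.81162.
sqrt(2*ln(n)) ≈ sqrt(15.81162) ≈ 3.976383.
lambda ≈ 18*3.976383 = 71.574894.
floor(lambda*100)/100 = 71.57.

71.57


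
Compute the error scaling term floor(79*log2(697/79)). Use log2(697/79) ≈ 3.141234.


log2(n/k) = log2(697/79) ≈ 3.141234.
k*log2(n/k) ≈ 79*3.141234 = 248.157486.
floor(248.157486) = 248.

248


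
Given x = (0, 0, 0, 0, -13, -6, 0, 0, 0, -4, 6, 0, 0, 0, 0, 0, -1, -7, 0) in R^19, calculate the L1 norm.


Non-zero entries: [(4, -13), (5, -6), (9, -4), (10, 6), (16, -1), (17, -7)]
Absolute values: [13, 6, 4, 6, 1, 7]
||x||_1 = sum = 37.

37


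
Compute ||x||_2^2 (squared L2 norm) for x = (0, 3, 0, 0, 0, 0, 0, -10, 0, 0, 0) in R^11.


Non-zero entries: [(1, 3), (7, -10)]
Squares: [9, 100]
||x||_2^2 = sum = 109.

109


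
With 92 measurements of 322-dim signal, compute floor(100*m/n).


100*m/n = 100*92/322 ≈ 28.5714.
floor = 28.

28


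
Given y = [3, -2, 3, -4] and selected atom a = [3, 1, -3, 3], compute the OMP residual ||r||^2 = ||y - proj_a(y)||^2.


a^T a = 28.
a^T y = -14.
coeff = -14/28 = -1/2.
||r||^2 = 31.

31


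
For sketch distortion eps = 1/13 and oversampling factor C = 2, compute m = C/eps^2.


1/eps = 13.
(1/eps)^2 = 169.
m = 2*169 = 338.

338


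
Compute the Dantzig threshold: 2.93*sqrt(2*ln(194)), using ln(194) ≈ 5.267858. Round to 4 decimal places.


ln(194) ≈ 5.267858.
2*ln(n) ≈ 10.535716.
sqrt(2*ln(n)) ≈ sqrt(10.535716) ≈ 3.245877.
threshold ≈ 2.93*3.245877 = 9.51041961 ≈ 9.5104.

9.5104


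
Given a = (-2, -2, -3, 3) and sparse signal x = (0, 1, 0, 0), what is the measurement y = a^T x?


Non-zero terms: ['-2*1']
Products: [-2]
y = sum = -2.

-2


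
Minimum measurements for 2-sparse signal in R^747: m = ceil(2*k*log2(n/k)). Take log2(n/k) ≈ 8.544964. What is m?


log2(n/k) = log2(747/2) ≈ 8.544964.
2*k*log2(n/k) ≈ 2*2*8.544964 = 34.179856.
m = ceil(34.179856) = 35.

35


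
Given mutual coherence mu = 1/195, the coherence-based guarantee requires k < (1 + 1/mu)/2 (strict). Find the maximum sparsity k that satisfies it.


1/mu = 195.
1 + 1/mu = 196.
(1 + 1/mu)/2 = 98 is an integer and the inequality is strict, so k_max = 98 - 1 = 97.

97


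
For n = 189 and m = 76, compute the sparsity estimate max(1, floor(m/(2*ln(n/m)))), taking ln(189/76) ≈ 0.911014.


n/m = 189/76.
ln(n/m) ≈ 0.911014.
2*ln(n/m) ≈ 1.822028.
m/(2*ln(n/m)) ≈ 76/1.822028 ≈ 41.7118.
floor = 41.
k_max = max(1, 41) = 41.

41


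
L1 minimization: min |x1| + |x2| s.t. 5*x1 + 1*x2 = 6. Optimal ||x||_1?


Axis intercepts:
  x1 = 6/5, x2 = 0: L1 = 6/5
  x1 = 0, x2 = 6: L1 = 6
x* = (6/5, 0)
||x*||_1 = 6/5.

6/5


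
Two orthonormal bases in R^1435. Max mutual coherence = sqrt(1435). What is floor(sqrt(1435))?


37^2 = 1369 <= 1435 < 1444 = 38^2, so 37 <= sqrt(1435) < 38.
floor(sqrt(1435)) = 37.

37


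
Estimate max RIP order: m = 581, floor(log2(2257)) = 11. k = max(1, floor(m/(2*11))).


floor(log2(2257)) = 11.
2*11 = 22.
m/(2*floor(log2(n))) = 581/22 ≈ 26.4091.
floor = 26.
k = max(1, 26) = 26.

26


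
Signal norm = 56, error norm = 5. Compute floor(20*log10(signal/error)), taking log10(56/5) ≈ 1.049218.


||x||/||e|| = 56/5.
log10(56/5) ≈ 1.049218.
20*log10(||x||/||e||) ≈ 20*1.049218 = 20.98436.
floor(20.98436) = 20.

20


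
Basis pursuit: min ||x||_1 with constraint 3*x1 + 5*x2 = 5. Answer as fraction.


Axis intercepts:
  x1 = 5/3, x2 = 0: L1 = 5/3
  x1 = 0, x2 = 1: L1 = 1
x* = (0, 1)
||x*||_1 = 1.

1


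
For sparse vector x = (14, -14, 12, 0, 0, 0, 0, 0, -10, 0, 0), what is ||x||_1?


Non-zero entries: [(0, 14), (1, -14), (2, 12), (8, -10)]
Absolute values: [14, 14, 12, 10]
||x||_1 = sum = 50.

50


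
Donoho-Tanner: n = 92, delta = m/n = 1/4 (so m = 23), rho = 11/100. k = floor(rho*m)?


m = 1/4*92 = 23.
rho = 11/100.
rho*m = 11/100*23 = 2.53.
k = floor(2.53) = 2.

2


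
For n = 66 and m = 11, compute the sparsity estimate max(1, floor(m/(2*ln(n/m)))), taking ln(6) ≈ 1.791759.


n/m = 66/11 = 6.
ln(n/m) ≈ 1.791759.
2*ln(n/m) ≈ 3.583518.
m/(2*ln(n/m)) ≈ 11/3.583518 ≈ 3.0696.
floor = 3.
k_max = max(1, 3) = 3.

3


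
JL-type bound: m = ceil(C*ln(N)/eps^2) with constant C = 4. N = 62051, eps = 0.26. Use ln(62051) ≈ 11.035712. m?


ln(62051) ≈ 11.035712.
eps^2 = 0.26^2 = 0.0676.
C*ln(N)/eps^2 ≈ 4*11.035712/0.0676 ≈ 653.0007.
m = ceil(653.0007) = 654.

654


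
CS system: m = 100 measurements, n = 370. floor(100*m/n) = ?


100*m/n = 100*100/370 ≈ 27.027.
floor = 27.

27


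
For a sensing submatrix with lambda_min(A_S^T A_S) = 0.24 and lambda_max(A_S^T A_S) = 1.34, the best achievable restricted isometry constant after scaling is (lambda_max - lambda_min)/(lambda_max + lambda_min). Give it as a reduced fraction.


lambda_max - lambda_min = 1.34 - 0.24 = 1.10.
lambda_max + lambda_min = 1.34 + 0.24 = 1.58.
delta = 1.10/1.58 = 110/158 = 55/79.

55/79


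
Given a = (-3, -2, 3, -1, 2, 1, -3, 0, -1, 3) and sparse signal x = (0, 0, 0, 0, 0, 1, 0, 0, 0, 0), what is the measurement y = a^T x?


Non-zero terms: ['1*1']
Products: [1]
y = sum = 1.

1


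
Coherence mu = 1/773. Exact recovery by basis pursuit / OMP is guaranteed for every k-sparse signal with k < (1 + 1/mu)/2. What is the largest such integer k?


1/mu = 773.
1 + 1/mu = 774.
(1 + 1/mu)/2 = 387 is an integer and the inequality is strict, so k_max = 387 - 1 = 386.

386


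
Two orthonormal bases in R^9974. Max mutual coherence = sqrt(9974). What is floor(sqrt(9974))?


99^2 = 9801 <= 9974 < 10000 = 100^2, so 99 <= sqrt(9974) < 100.
floor(sqrt(9974)) = 99.

99


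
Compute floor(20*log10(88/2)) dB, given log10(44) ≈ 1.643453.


||x||/||e|| = 88/2 = 44.
log10(44) ≈ 1.643453.
20*log10(||x||/||e||) ≈ 20*1.643453 = 32.86906.
floor(32.86906) = 32.

32


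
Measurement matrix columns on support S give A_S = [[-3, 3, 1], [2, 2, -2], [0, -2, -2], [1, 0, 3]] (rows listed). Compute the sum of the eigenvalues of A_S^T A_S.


Sum of eigenvalues of A_S^T A_S = trace(A_S^T A_S) = sum of squared column norms of A_S.
A_S^T A_S diagonal: [14, 17, 18].
trace = 14 + 17 + 18 = 49.

49


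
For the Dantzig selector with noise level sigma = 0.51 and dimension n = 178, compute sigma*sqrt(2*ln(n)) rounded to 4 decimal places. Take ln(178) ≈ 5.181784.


ln(178) ≈ 5.181784.
2*ln(n) ≈ 10.363568.
sqrt(2*ln(n)) ≈ sqrt(10.363568) ≈ 3.21925.
threshold ≈ 0.51*3.21925 = 1.6418175 ≈ 1.6418.

1.6418


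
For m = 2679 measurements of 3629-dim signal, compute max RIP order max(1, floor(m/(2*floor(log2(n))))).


floor(log2(3629)) = 11.
2*11 = 22.
m/(2*floor(log2(n))) = 2679/22 ≈ 121.7727.
floor = 121.
k = max(1, 121) = 121.

121


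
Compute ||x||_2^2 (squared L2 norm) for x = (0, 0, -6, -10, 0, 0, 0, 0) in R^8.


Non-zero entries: [(2, -6), (3, -10)]
Squares: [36, 100]
||x||_2^2 = sum = 136.

136


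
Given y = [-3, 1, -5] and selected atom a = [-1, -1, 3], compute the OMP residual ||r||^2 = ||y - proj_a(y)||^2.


a^T a = 11.
a^T y = -13.
coeff = -13/11 = -13/11.
||r||^2 = 216/11.

216/11


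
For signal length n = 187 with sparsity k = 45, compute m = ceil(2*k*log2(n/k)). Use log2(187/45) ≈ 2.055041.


log2(n/k) = log2(187/45) ≈ 2.055041.
2*k*log2(n/k) ≈ 2*45*2.055041 = 184.95369.
m = ceil(184.95369) = 185.

185


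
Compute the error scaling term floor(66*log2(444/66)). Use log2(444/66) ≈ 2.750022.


log2(n/k) = log2(444/66) ≈ 2.750022.
k*log2(n/k) ≈ 66*2.750022 = 181.501452.
floor(181.501452) = 181.

181


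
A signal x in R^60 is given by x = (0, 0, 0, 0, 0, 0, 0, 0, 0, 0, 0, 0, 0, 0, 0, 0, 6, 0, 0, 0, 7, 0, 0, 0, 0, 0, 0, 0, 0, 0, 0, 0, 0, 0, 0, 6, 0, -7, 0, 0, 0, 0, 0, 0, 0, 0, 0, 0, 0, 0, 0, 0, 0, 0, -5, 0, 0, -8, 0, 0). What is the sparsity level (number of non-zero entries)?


Non-zero positions: [16, 20, 35, 37, 54, 57].
Sparsity = 6.

6


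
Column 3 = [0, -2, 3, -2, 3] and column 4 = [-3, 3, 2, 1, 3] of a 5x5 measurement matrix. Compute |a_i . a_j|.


Inner product: 0*-3 + -2*3 + 3*2 + -2*1 + 3*3
Products: [0, -6, 6, -2, 9]
Sum = 7.
|dot| = 7.

7


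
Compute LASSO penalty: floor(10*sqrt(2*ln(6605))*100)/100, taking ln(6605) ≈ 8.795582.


ln(6605) ≈ 8.795582.
2*ln(n) ≈ 17.591164.
sqrt(2*ln(n)) ≈ sqrt(17.591164) ≈ 4.194182.
lambda ≈ 10*4.194182 = 41.94182.
floor(lambda*100)/100 = 41.94.

41.94


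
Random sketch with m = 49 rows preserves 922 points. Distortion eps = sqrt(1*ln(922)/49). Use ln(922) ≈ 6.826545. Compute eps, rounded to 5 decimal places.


ln(922) ≈ 6.826545.
1*ln(N)/m ≈ 1*6.826545/49 ≈ 0.13931724.
eps = sqrt(0.13931724) ≈ 0.3732522 ≈ 0.37325.

0.37325


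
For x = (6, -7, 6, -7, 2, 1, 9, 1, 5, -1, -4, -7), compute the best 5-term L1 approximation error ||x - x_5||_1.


Sorted |x_i| descending: [9, 7, 7, 7, 6, 6, 5, 4, 2, 1, 1, 1]
Keep top 5: [9, 7, 7, 7, 6]
Tail entries: [6, 5, 4, 2, 1, 1, 1]
L1 error = sum of tail = 20.

20


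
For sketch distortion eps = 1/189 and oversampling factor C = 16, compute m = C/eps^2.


1/eps = 189.
(1/eps)^2 = 35721.
m = 16*35721 = 571536.

571536


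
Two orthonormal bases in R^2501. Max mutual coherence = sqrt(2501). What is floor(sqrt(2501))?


50^2 = 2500 <= 2501 < 2601 = 51^2, so 50 <= sqrt(2501) < 51.
floor(sqrt(2501)) = 50.

50


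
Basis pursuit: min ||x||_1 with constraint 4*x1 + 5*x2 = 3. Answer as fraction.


Axis intercepts:
  x1 = 3/4, x2 = 0: L1 = 3/4
  x1 = 0, x2 = 3/5: L1 = 3/5
x* = (0, 3/5)
||x*||_1 = 3/5.

3/5


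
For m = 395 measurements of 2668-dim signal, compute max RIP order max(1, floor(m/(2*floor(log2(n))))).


floor(log2(2668)) = 11.
2*11 = 22.
m/(2*floor(log2(n))) = 395/22 ≈ 17.9545.
floor = 17.
k = max(1, 17) = 17.

17


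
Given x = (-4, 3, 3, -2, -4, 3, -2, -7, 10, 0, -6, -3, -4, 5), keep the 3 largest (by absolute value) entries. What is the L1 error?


Sorted |x_i| descending: [10, 7, 6, 5, 4, 4, 4, 3, 3, 3, 3, 2, 2, 0]
Keep top 3: [10, 7, 6]
Tail entries: [5, 4, 4, 4, 3, 3, 3, 3, 2, 2, 0]
L1 error = sum of tail = 33.

33


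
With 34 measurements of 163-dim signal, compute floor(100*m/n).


100*m/n = 100*34/163 ≈ 20.8589.
floor = 20.

20


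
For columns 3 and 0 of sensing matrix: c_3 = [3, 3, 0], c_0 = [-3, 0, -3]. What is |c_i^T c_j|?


Inner product: 3*-3 + 3*0 + 0*-3
Products: [-9, 0, 0]
Sum = -9.
|dot| = 9.

9


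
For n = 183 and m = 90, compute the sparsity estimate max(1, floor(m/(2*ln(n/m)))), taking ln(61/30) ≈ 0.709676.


n/m = 183/90 = 61/30.
ln(n/m) ≈ 0.709676.
2*ln(n/m) ≈ 1.419352.
m/(2*ln(n/m)) ≈ 90/1.419352 ≈ 63.4092.
floor = 63.
k_max = max(1, 63) = 63.

63


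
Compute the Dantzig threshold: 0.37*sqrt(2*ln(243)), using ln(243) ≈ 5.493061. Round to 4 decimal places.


ln(243) ≈ 5.493061.
2*ln(n) ≈ 10.986122.
sqrt(2*ln(n)) ≈ sqrt(10.986122) ≈ 3.314532.
threshold ≈ 0.37*3.314532 = 1.22637684 ≈ 1.2264.

1.2264


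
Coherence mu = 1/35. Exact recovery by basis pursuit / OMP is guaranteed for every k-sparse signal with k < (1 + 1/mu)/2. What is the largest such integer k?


1/mu = 35.
1 + 1/mu = 36.
(1 + 1/mu)/2 = 18 is an integer and the inequality is strict, so k_max = 18 - 1 = 17.

17


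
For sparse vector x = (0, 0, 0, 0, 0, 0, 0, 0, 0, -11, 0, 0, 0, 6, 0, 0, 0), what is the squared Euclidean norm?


Non-zero entries: [(9, -11), (13, 6)]
Squares: [121, 36]
||x||_2^2 = sum = 157.

157


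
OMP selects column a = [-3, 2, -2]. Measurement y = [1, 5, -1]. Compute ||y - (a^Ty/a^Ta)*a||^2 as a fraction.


a^T a = 17.
a^T y = 9.
coeff = 9/17 = 9/17.
||r||^2 = 378/17.

378/17
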